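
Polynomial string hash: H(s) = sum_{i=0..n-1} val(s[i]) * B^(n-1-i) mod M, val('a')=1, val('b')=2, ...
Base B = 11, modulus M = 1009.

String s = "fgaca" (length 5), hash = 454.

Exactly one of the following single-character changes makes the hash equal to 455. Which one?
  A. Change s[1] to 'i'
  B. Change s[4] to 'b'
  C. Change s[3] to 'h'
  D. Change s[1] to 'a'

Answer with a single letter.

Answer: B

Derivation:
Option A: s[1]='g'->'i', delta=(9-7)*11^3 mod 1009 = 644, hash=454+644 mod 1009 = 89
Option B: s[4]='a'->'b', delta=(2-1)*11^0 mod 1009 = 1, hash=454+1 mod 1009 = 455 <-- target
Option C: s[3]='c'->'h', delta=(8-3)*11^1 mod 1009 = 55, hash=454+55 mod 1009 = 509
Option D: s[1]='g'->'a', delta=(1-7)*11^3 mod 1009 = 86, hash=454+86 mod 1009 = 540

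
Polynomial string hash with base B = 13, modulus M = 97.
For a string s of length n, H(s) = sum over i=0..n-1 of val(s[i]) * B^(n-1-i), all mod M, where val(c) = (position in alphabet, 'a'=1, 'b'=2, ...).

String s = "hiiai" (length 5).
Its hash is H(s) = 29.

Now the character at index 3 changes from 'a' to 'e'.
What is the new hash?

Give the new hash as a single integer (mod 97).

val('a') = 1, val('e') = 5
Position k = 3, exponent = n-1-k = 1
B^1 mod M = 13^1 mod 97 = 13
Delta = (5 - 1) * 13 mod 97 = 52
New hash = (29 + 52) mod 97 = 81

Answer: 81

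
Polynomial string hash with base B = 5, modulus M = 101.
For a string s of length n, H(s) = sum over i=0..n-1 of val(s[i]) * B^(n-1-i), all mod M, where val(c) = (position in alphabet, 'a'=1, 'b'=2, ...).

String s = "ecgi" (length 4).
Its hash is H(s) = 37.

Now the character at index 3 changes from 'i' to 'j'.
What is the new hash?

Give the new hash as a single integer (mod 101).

val('i') = 9, val('j') = 10
Position k = 3, exponent = n-1-k = 0
B^0 mod M = 5^0 mod 101 = 1
Delta = (10 - 9) * 1 mod 101 = 1
New hash = (37 + 1) mod 101 = 38

Answer: 38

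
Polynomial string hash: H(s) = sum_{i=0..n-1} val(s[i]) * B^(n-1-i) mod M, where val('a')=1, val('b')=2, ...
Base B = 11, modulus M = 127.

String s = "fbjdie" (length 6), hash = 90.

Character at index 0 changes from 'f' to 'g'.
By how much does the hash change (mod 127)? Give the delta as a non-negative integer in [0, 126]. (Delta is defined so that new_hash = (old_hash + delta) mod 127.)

Answer: 15

Derivation:
Delta formula: (val(new) - val(old)) * B^(n-1-k) mod M
  val('g') - val('f') = 7 - 6 = 1
  B^(n-1-k) = 11^5 mod 127 = 15
  Delta = 1 * 15 mod 127 = 15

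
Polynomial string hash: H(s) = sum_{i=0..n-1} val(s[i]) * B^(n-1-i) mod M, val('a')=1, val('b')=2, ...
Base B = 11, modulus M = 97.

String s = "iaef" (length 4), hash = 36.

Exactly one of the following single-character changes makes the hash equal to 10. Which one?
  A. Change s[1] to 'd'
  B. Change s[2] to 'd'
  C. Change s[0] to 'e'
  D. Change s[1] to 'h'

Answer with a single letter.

Answer: D

Derivation:
Option A: s[1]='a'->'d', delta=(4-1)*11^2 mod 97 = 72, hash=36+72 mod 97 = 11
Option B: s[2]='e'->'d', delta=(4-5)*11^1 mod 97 = 86, hash=36+86 mod 97 = 25
Option C: s[0]='i'->'e', delta=(5-9)*11^3 mod 97 = 11, hash=36+11 mod 97 = 47
Option D: s[1]='a'->'h', delta=(8-1)*11^2 mod 97 = 71, hash=36+71 mod 97 = 10 <-- target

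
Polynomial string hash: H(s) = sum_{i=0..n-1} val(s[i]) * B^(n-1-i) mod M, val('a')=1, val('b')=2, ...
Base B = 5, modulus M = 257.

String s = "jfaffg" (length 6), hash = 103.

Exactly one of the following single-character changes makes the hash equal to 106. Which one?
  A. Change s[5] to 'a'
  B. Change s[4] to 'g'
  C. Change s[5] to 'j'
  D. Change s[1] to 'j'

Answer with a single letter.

Option A: s[5]='g'->'a', delta=(1-7)*5^0 mod 257 = 251, hash=103+251 mod 257 = 97
Option B: s[4]='f'->'g', delta=(7-6)*5^1 mod 257 = 5, hash=103+5 mod 257 = 108
Option C: s[5]='g'->'j', delta=(10-7)*5^0 mod 257 = 3, hash=103+3 mod 257 = 106 <-- target
Option D: s[1]='f'->'j', delta=(10-6)*5^4 mod 257 = 187, hash=103+187 mod 257 = 33

Answer: C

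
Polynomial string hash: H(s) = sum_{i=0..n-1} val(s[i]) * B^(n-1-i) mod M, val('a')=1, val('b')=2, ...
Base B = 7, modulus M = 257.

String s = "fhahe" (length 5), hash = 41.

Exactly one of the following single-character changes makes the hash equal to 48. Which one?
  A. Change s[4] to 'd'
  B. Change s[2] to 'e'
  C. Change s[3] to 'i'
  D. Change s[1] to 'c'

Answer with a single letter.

Option A: s[4]='e'->'d', delta=(4-5)*7^0 mod 257 = 256, hash=41+256 mod 257 = 40
Option B: s[2]='a'->'e', delta=(5-1)*7^2 mod 257 = 196, hash=41+196 mod 257 = 237
Option C: s[3]='h'->'i', delta=(9-8)*7^1 mod 257 = 7, hash=41+7 mod 257 = 48 <-- target
Option D: s[1]='h'->'c', delta=(3-8)*7^3 mod 257 = 84, hash=41+84 mod 257 = 125

Answer: C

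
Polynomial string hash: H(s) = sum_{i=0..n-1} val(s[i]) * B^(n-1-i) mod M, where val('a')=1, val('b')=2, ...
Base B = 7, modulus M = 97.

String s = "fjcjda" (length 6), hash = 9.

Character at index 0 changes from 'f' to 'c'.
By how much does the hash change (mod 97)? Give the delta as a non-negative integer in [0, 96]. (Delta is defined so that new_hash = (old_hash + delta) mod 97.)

Answer: 19

Derivation:
Delta formula: (val(new) - val(old)) * B^(n-1-k) mod M
  val('c') - val('f') = 3 - 6 = -3
  B^(n-1-k) = 7^5 mod 97 = 26
  Delta = -3 * 26 mod 97 = 19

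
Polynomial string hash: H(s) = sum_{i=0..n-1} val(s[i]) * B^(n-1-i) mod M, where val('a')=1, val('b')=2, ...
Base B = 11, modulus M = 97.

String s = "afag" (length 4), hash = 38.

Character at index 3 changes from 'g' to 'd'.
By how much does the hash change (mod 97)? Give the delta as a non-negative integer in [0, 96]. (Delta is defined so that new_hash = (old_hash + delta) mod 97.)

Answer: 94

Derivation:
Delta formula: (val(new) - val(old)) * B^(n-1-k) mod M
  val('d') - val('g') = 4 - 7 = -3
  B^(n-1-k) = 11^0 mod 97 = 1
  Delta = -3 * 1 mod 97 = 94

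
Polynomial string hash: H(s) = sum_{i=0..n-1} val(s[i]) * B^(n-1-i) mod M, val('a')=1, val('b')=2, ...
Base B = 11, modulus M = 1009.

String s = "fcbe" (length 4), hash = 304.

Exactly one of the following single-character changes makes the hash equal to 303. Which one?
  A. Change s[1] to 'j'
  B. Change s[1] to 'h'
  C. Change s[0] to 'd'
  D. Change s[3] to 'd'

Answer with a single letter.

Option A: s[1]='c'->'j', delta=(10-3)*11^2 mod 1009 = 847, hash=304+847 mod 1009 = 142
Option B: s[1]='c'->'h', delta=(8-3)*11^2 mod 1009 = 605, hash=304+605 mod 1009 = 909
Option C: s[0]='f'->'d', delta=(4-6)*11^3 mod 1009 = 365, hash=304+365 mod 1009 = 669
Option D: s[3]='e'->'d', delta=(4-5)*11^0 mod 1009 = 1008, hash=304+1008 mod 1009 = 303 <-- target

Answer: D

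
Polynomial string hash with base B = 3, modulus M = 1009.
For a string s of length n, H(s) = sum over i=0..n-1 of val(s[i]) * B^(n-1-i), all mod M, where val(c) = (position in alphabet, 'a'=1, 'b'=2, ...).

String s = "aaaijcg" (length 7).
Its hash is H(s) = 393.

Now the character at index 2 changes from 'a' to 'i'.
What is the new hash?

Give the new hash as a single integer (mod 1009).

Answer: 32

Derivation:
val('a') = 1, val('i') = 9
Position k = 2, exponent = n-1-k = 4
B^4 mod M = 3^4 mod 1009 = 81
Delta = (9 - 1) * 81 mod 1009 = 648
New hash = (393 + 648) mod 1009 = 32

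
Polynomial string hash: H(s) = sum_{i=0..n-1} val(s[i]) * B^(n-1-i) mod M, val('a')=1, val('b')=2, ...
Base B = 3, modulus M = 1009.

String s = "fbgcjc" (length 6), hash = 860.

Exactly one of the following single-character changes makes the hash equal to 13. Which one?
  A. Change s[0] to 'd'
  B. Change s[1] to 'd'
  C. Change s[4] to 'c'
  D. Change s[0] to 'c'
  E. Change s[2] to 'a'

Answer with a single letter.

Answer: B

Derivation:
Option A: s[0]='f'->'d', delta=(4-6)*3^5 mod 1009 = 523, hash=860+523 mod 1009 = 374
Option B: s[1]='b'->'d', delta=(4-2)*3^4 mod 1009 = 162, hash=860+162 mod 1009 = 13 <-- target
Option C: s[4]='j'->'c', delta=(3-10)*3^1 mod 1009 = 988, hash=860+988 mod 1009 = 839
Option D: s[0]='f'->'c', delta=(3-6)*3^5 mod 1009 = 280, hash=860+280 mod 1009 = 131
Option E: s[2]='g'->'a', delta=(1-7)*3^3 mod 1009 = 847, hash=860+847 mod 1009 = 698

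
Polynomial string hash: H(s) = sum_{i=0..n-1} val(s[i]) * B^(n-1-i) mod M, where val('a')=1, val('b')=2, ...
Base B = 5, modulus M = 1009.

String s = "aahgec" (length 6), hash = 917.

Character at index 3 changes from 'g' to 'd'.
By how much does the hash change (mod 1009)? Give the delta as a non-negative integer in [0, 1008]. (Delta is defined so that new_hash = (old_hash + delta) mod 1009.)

Answer: 934

Derivation:
Delta formula: (val(new) - val(old)) * B^(n-1-k) mod M
  val('d') - val('g') = 4 - 7 = -3
  B^(n-1-k) = 5^2 mod 1009 = 25
  Delta = -3 * 25 mod 1009 = 934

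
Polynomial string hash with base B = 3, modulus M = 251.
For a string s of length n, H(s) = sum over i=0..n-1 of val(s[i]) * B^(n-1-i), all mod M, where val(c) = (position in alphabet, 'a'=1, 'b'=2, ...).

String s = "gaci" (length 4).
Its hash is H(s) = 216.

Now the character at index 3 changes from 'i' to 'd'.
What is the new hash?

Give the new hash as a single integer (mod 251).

Answer: 211

Derivation:
val('i') = 9, val('d') = 4
Position k = 3, exponent = n-1-k = 0
B^0 mod M = 3^0 mod 251 = 1
Delta = (4 - 9) * 1 mod 251 = 246
New hash = (216 + 246) mod 251 = 211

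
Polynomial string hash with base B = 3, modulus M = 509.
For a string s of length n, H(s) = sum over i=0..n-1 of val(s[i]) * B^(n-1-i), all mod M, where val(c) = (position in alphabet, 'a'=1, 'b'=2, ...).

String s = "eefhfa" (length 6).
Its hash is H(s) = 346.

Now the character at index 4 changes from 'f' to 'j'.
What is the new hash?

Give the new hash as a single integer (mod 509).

val('f') = 6, val('j') = 10
Position k = 4, exponent = n-1-k = 1
B^1 mod M = 3^1 mod 509 = 3
Delta = (10 - 6) * 3 mod 509 = 12
New hash = (346 + 12) mod 509 = 358

Answer: 358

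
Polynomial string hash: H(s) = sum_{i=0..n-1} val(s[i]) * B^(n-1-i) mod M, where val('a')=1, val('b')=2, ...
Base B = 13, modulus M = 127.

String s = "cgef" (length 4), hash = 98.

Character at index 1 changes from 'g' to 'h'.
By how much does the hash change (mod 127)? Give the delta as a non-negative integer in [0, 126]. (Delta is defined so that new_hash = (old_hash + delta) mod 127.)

Delta formula: (val(new) - val(old)) * B^(n-1-k) mod M
  val('h') - val('g') = 8 - 7 = 1
  B^(n-1-k) = 13^2 mod 127 = 42
  Delta = 1 * 42 mod 127 = 42

Answer: 42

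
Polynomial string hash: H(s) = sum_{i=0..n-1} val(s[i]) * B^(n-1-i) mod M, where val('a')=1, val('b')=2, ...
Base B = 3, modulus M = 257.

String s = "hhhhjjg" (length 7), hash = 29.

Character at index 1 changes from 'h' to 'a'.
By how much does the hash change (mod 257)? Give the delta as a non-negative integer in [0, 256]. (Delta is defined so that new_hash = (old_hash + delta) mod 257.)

Delta formula: (val(new) - val(old)) * B^(n-1-k) mod M
  val('a') - val('h') = 1 - 8 = -7
  B^(n-1-k) = 3^5 mod 257 = 243
  Delta = -7 * 243 mod 257 = 98

Answer: 98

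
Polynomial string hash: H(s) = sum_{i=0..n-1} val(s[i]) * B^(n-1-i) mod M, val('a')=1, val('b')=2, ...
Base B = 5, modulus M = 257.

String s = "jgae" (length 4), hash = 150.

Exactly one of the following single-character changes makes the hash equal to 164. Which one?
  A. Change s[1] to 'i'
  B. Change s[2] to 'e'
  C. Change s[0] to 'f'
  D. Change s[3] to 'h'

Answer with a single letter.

Option A: s[1]='g'->'i', delta=(9-7)*5^2 mod 257 = 50, hash=150+50 mod 257 = 200
Option B: s[2]='a'->'e', delta=(5-1)*5^1 mod 257 = 20, hash=150+20 mod 257 = 170
Option C: s[0]='j'->'f', delta=(6-10)*5^3 mod 257 = 14, hash=150+14 mod 257 = 164 <-- target
Option D: s[3]='e'->'h', delta=(8-5)*5^0 mod 257 = 3, hash=150+3 mod 257 = 153

Answer: C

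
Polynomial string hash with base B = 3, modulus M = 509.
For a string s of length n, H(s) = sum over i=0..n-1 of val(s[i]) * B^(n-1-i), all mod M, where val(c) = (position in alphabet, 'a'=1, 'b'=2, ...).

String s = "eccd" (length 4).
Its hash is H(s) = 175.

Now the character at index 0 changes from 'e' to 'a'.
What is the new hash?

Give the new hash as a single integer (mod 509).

Answer: 67

Derivation:
val('e') = 5, val('a') = 1
Position k = 0, exponent = n-1-k = 3
B^3 mod M = 3^3 mod 509 = 27
Delta = (1 - 5) * 27 mod 509 = 401
New hash = (175 + 401) mod 509 = 67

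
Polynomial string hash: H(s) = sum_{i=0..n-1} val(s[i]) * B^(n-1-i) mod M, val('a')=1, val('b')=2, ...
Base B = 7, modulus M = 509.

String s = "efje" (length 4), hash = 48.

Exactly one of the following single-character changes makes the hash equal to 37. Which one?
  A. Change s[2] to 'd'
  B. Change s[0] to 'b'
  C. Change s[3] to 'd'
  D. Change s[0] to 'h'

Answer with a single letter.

Option A: s[2]='j'->'d', delta=(4-10)*7^1 mod 509 = 467, hash=48+467 mod 509 = 6
Option B: s[0]='e'->'b', delta=(2-5)*7^3 mod 509 = 498, hash=48+498 mod 509 = 37 <-- target
Option C: s[3]='e'->'d', delta=(4-5)*7^0 mod 509 = 508, hash=48+508 mod 509 = 47
Option D: s[0]='e'->'h', delta=(8-5)*7^3 mod 509 = 11, hash=48+11 mod 509 = 59

Answer: B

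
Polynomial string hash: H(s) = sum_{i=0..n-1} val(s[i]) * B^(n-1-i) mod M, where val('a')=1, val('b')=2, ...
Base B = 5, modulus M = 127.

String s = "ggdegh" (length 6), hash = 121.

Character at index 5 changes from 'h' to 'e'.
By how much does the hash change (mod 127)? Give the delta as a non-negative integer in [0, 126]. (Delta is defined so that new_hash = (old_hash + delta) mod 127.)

Answer: 124

Derivation:
Delta formula: (val(new) - val(old)) * B^(n-1-k) mod M
  val('e') - val('h') = 5 - 8 = -3
  B^(n-1-k) = 5^0 mod 127 = 1
  Delta = -3 * 1 mod 127 = 124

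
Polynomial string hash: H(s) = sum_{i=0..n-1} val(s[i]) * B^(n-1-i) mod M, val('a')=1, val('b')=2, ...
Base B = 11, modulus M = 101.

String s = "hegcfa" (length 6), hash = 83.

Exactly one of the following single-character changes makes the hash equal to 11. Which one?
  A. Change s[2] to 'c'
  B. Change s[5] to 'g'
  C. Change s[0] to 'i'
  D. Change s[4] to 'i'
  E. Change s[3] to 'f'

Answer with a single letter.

Answer: A

Derivation:
Option A: s[2]='g'->'c', delta=(3-7)*11^3 mod 101 = 29, hash=83+29 mod 101 = 11 <-- target
Option B: s[5]='a'->'g', delta=(7-1)*11^0 mod 101 = 6, hash=83+6 mod 101 = 89
Option C: s[0]='h'->'i', delta=(9-8)*11^5 mod 101 = 57, hash=83+57 mod 101 = 39
Option D: s[4]='f'->'i', delta=(9-6)*11^1 mod 101 = 33, hash=83+33 mod 101 = 15
Option E: s[3]='c'->'f', delta=(6-3)*11^2 mod 101 = 60, hash=83+60 mod 101 = 42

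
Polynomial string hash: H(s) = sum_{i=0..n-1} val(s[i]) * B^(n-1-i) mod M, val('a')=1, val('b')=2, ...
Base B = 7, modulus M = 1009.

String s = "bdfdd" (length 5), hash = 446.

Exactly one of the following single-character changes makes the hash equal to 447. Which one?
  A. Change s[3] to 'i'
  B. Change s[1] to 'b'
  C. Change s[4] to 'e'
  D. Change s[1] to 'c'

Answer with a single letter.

Answer: C

Derivation:
Option A: s[3]='d'->'i', delta=(9-4)*7^1 mod 1009 = 35, hash=446+35 mod 1009 = 481
Option B: s[1]='d'->'b', delta=(2-4)*7^3 mod 1009 = 323, hash=446+323 mod 1009 = 769
Option C: s[4]='d'->'e', delta=(5-4)*7^0 mod 1009 = 1, hash=446+1 mod 1009 = 447 <-- target
Option D: s[1]='d'->'c', delta=(3-4)*7^3 mod 1009 = 666, hash=446+666 mod 1009 = 103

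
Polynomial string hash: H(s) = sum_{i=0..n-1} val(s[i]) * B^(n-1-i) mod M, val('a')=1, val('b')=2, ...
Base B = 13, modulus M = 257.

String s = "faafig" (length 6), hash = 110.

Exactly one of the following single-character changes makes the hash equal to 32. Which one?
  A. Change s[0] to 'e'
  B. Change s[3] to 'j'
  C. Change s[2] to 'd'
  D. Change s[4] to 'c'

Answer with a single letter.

Option A: s[0]='f'->'e', delta=(5-6)*13^5 mod 257 = 72, hash=110+72 mod 257 = 182
Option B: s[3]='f'->'j', delta=(10-6)*13^2 mod 257 = 162, hash=110+162 mod 257 = 15
Option C: s[2]='a'->'d', delta=(4-1)*13^3 mod 257 = 166, hash=110+166 mod 257 = 19
Option D: s[4]='i'->'c', delta=(3-9)*13^1 mod 257 = 179, hash=110+179 mod 257 = 32 <-- target

Answer: D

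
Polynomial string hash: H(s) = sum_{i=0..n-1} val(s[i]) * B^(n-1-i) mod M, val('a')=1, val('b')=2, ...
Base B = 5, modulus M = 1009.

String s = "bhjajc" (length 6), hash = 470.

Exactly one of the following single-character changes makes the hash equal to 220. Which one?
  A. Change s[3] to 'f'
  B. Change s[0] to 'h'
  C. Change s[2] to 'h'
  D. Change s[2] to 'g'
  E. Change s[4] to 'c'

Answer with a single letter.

Answer: C

Derivation:
Option A: s[3]='a'->'f', delta=(6-1)*5^2 mod 1009 = 125, hash=470+125 mod 1009 = 595
Option B: s[0]='b'->'h', delta=(8-2)*5^5 mod 1009 = 588, hash=470+588 mod 1009 = 49
Option C: s[2]='j'->'h', delta=(8-10)*5^3 mod 1009 = 759, hash=470+759 mod 1009 = 220 <-- target
Option D: s[2]='j'->'g', delta=(7-10)*5^3 mod 1009 = 634, hash=470+634 mod 1009 = 95
Option E: s[4]='j'->'c', delta=(3-10)*5^1 mod 1009 = 974, hash=470+974 mod 1009 = 435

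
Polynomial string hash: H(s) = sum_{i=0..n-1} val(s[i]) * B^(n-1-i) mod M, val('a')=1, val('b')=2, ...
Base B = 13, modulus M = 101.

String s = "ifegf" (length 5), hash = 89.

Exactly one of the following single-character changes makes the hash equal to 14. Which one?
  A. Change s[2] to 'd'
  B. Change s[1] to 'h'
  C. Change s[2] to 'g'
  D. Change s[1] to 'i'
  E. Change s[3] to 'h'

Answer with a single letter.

Answer: D

Derivation:
Option A: s[2]='e'->'d', delta=(4-5)*13^2 mod 101 = 33, hash=89+33 mod 101 = 21
Option B: s[1]='f'->'h', delta=(8-6)*13^3 mod 101 = 51, hash=89+51 mod 101 = 39
Option C: s[2]='e'->'g', delta=(7-5)*13^2 mod 101 = 35, hash=89+35 mod 101 = 23
Option D: s[1]='f'->'i', delta=(9-6)*13^3 mod 101 = 26, hash=89+26 mod 101 = 14 <-- target
Option E: s[3]='g'->'h', delta=(8-7)*13^1 mod 101 = 13, hash=89+13 mod 101 = 1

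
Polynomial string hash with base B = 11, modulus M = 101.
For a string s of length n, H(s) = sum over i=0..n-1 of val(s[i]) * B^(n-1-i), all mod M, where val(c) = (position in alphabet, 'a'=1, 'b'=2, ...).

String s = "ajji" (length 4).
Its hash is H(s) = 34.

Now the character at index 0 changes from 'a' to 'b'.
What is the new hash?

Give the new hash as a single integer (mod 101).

val('a') = 1, val('b') = 2
Position k = 0, exponent = n-1-k = 3
B^3 mod M = 11^3 mod 101 = 18
Delta = (2 - 1) * 18 mod 101 = 18
New hash = (34 + 18) mod 101 = 52

Answer: 52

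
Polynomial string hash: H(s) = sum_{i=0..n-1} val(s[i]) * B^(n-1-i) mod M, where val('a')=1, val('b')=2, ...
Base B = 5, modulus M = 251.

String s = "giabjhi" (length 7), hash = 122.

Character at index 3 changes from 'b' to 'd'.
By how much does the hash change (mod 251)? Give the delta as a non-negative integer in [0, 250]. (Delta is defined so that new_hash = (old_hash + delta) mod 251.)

Answer: 250

Derivation:
Delta formula: (val(new) - val(old)) * B^(n-1-k) mod M
  val('d') - val('b') = 4 - 2 = 2
  B^(n-1-k) = 5^3 mod 251 = 125
  Delta = 2 * 125 mod 251 = 250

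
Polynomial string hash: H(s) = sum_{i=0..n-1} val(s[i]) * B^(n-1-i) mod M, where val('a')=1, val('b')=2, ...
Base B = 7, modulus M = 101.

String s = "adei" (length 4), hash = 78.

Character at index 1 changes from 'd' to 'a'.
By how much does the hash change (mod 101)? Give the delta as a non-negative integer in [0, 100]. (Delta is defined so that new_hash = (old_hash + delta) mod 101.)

Delta formula: (val(new) - val(old)) * B^(n-1-k) mod M
  val('a') - val('d') = 1 - 4 = -3
  B^(n-1-k) = 7^2 mod 101 = 49
  Delta = -3 * 49 mod 101 = 55

Answer: 55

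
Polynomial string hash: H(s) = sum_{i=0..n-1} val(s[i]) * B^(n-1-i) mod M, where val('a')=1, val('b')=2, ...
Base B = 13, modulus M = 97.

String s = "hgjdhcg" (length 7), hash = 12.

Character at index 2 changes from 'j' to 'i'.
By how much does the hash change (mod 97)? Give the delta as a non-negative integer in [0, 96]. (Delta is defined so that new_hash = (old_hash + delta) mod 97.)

Delta formula: (val(new) - val(old)) * B^(n-1-k) mod M
  val('i') - val('j') = 9 - 10 = -1
  B^(n-1-k) = 13^4 mod 97 = 43
  Delta = -1 * 43 mod 97 = 54

Answer: 54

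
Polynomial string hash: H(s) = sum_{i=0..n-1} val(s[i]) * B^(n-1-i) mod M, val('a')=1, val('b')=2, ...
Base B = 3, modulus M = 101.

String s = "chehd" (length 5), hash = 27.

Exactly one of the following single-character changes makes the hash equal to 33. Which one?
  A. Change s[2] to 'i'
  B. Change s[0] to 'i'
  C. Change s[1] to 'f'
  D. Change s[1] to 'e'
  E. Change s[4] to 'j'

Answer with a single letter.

Option A: s[2]='e'->'i', delta=(9-5)*3^2 mod 101 = 36, hash=27+36 mod 101 = 63
Option B: s[0]='c'->'i', delta=(9-3)*3^4 mod 101 = 82, hash=27+82 mod 101 = 8
Option C: s[1]='h'->'f', delta=(6-8)*3^3 mod 101 = 47, hash=27+47 mod 101 = 74
Option D: s[1]='h'->'e', delta=(5-8)*3^3 mod 101 = 20, hash=27+20 mod 101 = 47
Option E: s[4]='d'->'j', delta=(10-4)*3^0 mod 101 = 6, hash=27+6 mod 101 = 33 <-- target

Answer: E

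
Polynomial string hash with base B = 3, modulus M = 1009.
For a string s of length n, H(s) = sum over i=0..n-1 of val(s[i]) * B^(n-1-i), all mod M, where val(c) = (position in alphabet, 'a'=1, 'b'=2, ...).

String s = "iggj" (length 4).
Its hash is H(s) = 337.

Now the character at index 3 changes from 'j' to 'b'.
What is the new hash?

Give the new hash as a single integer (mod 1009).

val('j') = 10, val('b') = 2
Position k = 3, exponent = n-1-k = 0
B^0 mod M = 3^0 mod 1009 = 1
Delta = (2 - 10) * 1 mod 1009 = 1001
New hash = (337 + 1001) mod 1009 = 329

Answer: 329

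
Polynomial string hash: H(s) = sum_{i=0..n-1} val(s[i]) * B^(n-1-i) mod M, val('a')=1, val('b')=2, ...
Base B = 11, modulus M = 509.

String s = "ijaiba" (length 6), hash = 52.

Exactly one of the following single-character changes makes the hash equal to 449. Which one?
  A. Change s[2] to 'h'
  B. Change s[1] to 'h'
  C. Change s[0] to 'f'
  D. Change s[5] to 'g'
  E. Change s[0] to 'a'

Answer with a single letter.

Option A: s[2]='a'->'h', delta=(8-1)*11^3 mod 509 = 155, hash=52+155 mod 509 = 207
Option B: s[1]='j'->'h', delta=(8-10)*11^4 mod 509 = 240, hash=52+240 mod 509 = 292
Option C: s[0]='i'->'f', delta=(6-9)*11^5 mod 509 = 397, hash=52+397 mod 509 = 449 <-- target
Option D: s[5]='a'->'g', delta=(7-1)*11^0 mod 509 = 6, hash=52+6 mod 509 = 58
Option E: s[0]='i'->'a', delta=(1-9)*11^5 mod 509 = 380, hash=52+380 mod 509 = 432

Answer: C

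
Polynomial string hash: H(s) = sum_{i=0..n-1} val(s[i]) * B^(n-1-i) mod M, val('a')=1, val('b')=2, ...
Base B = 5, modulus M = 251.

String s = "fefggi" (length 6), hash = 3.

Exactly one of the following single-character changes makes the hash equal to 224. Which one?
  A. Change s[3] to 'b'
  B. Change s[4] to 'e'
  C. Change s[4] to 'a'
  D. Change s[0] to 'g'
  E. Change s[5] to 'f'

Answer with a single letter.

Option A: s[3]='g'->'b', delta=(2-7)*5^2 mod 251 = 126, hash=3+126 mod 251 = 129
Option B: s[4]='g'->'e', delta=(5-7)*5^1 mod 251 = 241, hash=3+241 mod 251 = 244
Option C: s[4]='g'->'a', delta=(1-7)*5^1 mod 251 = 221, hash=3+221 mod 251 = 224 <-- target
Option D: s[0]='f'->'g', delta=(7-6)*5^5 mod 251 = 113, hash=3+113 mod 251 = 116
Option E: s[5]='i'->'f', delta=(6-9)*5^0 mod 251 = 248, hash=3+248 mod 251 = 0

Answer: C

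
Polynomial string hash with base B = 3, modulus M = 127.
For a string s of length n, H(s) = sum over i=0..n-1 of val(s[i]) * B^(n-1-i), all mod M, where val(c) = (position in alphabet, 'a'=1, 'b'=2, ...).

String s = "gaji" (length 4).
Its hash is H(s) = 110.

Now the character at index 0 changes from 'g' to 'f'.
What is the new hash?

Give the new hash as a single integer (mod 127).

val('g') = 7, val('f') = 6
Position k = 0, exponent = n-1-k = 3
B^3 mod M = 3^3 mod 127 = 27
Delta = (6 - 7) * 27 mod 127 = 100
New hash = (110 + 100) mod 127 = 83

Answer: 83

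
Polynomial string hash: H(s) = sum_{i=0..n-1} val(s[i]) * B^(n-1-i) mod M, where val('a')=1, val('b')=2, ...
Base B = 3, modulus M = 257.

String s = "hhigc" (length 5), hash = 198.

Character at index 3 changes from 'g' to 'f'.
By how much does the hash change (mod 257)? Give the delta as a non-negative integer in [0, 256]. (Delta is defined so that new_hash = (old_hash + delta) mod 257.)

Answer: 254

Derivation:
Delta formula: (val(new) - val(old)) * B^(n-1-k) mod M
  val('f') - val('g') = 6 - 7 = -1
  B^(n-1-k) = 3^1 mod 257 = 3
  Delta = -1 * 3 mod 257 = 254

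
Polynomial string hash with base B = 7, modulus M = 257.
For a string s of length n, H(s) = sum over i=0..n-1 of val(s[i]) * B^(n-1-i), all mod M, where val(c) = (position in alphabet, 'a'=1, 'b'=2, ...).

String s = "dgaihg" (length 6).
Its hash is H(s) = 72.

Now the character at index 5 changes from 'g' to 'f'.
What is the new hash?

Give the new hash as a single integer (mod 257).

Answer: 71

Derivation:
val('g') = 7, val('f') = 6
Position k = 5, exponent = n-1-k = 0
B^0 mod M = 7^0 mod 257 = 1
Delta = (6 - 7) * 1 mod 257 = 256
New hash = (72 + 256) mod 257 = 71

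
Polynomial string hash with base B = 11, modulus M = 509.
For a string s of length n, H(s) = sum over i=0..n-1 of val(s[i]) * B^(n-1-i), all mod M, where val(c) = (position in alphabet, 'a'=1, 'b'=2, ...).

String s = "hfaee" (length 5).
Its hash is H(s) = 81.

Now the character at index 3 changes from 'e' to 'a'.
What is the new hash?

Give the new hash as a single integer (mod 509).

Answer: 37

Derivation:
val('e') = 5, val('a') = 1
Position k = 3, exponent = n-1-k = 1
B^1 mod M = 11^1 mod 509 = 11
Delta = (1 - 5) * 11 mod 509 = 465
New hash = (81 + 465) mod 509 = 37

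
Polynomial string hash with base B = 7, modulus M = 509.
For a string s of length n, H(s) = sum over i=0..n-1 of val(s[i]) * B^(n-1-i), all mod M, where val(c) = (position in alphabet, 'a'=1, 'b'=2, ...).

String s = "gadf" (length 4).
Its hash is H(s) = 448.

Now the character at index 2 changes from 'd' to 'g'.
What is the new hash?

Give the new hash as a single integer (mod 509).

val('d') = 4, val('g') = 7
Position k = 2, exponent = n-1-k = 1
B^1 mod M = 7^1 mod 509 = 7
Delta = (7 - 4) * 7 mod 509 = 21
New hash = (448 + 21) mod 509 = 469

Answer: 469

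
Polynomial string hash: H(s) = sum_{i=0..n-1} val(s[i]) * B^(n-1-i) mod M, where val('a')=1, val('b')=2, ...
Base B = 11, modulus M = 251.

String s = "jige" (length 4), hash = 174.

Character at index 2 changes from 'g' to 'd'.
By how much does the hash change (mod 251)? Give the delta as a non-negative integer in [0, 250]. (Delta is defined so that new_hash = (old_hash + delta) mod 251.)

Delta formula: (val(new) - val(old)) * B^(n-1-k) mod M
  val('d') - val('g') = 4 - 7 = -3
  B^(n-1-k) = 11^1 mod 251 = 11
  Delta = -3 * 11 mod 251 = 218

Answer: 218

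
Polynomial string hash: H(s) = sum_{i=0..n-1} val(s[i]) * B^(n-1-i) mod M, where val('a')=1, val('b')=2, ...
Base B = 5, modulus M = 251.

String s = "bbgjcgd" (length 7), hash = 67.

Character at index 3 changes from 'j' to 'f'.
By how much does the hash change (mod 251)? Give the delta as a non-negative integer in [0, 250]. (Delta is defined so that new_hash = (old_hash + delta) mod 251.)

Answer: 2

Derivation:
Delta formula: (val(new) - val(old)) * B^(n-1-k) mod M
  val('f') - val('j') = 6 - 10 = -4
  B^(n-1-k) = 5^3 mod 251 = 125
  Delta = -4 * 125 mod 251 = 2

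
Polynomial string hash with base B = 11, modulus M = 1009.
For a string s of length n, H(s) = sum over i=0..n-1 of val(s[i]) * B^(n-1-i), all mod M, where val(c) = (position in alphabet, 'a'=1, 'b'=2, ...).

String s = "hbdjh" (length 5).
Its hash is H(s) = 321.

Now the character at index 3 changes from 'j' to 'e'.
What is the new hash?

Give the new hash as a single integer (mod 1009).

Answer: 266

Derivation:
val('j') = 10, val('e') = 5
Position k = 3, exponent = n-1-k = 1
B^1 mod M = 11^1 mod 1009 = 11
Delta = (5 - 10) * 11 mod 1009 = 954
New hash = (321 + 954) mod 1009 = 266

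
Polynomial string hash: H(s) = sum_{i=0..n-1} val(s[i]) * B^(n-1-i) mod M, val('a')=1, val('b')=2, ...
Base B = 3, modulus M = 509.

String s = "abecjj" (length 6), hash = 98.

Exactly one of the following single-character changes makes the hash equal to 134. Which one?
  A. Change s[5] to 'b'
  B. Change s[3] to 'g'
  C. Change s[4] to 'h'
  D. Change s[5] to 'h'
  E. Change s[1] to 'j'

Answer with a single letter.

Answer: B

Derivation:
Option A: s[5]='j'->'b', delta=(2-10)*3^0 mod 509 = 501, hash=98+501 mod 509 = 90
Option B: s[3]='c'->'g', delta=(7-3)*3^2 mod 509 = 36, hash=98+36 mod 509 = 134 <-- target
Option C: s[4]='j'->'h', delta=(8-10)*3^1 mod 509 = 503, hash=98+503 mod 509 = 92
Option D: s[5]='j'->'h', delta=(8-10)*3^0 mod 509 = 507, hash=98+507 mod 509 = 96
Option E: s[1]='b'->'j', delta=(10-2)*3^4 mod 509 = 139, hash=98+139 mod 509 = 237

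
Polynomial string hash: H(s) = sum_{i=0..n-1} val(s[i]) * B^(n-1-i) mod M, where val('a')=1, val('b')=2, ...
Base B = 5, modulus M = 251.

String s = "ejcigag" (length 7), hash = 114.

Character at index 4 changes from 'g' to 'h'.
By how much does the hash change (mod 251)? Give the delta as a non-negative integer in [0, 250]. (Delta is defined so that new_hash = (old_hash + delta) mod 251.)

Delta formula: (val(new) - val(old)) * B^(n-1-k) mod M
  val('h') - val('g') = 8 - 7 = 1
  B^(n-1-k) = 5^2 mod 251 = 25
  Delta = 1 * 25 mod 251 = 25

Answer: 25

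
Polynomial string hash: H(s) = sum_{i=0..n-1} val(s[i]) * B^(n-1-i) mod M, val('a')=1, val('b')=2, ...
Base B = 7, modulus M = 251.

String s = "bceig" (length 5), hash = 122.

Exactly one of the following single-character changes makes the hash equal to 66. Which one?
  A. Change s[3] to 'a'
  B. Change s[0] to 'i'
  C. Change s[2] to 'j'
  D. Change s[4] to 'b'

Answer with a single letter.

Option A: s[3]='i'->'a', delta=(1-9)*7^1 mod 251 = 195, hash=122+195 mod 251 = 66 <-- target
Option B: s[0]='b'->'i', delta=(9-2)*7^4 mod 251 = 241, hash=122+241 mod 251 = 112
Option C: s[2]='e'->'j', delta=(10-5)*7^2 mod 251 = 245, hash=122+245 mod 251 = 116
Option D: s[4]='g'->'b', delta=(2-7)*7^0 mod 251 = 246, hash=122+246 mod 251 = 117

Answer: A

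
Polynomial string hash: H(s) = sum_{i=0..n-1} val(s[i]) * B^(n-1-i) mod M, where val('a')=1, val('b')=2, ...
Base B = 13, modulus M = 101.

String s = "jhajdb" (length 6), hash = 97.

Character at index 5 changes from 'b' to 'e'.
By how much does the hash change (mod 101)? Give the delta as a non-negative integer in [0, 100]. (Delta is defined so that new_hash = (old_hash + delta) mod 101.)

Answer: 3

Derivation:
Delta formula: (val(new) - val(old)) * B^(n-1-k) mod M
  val('e') - val('b') = 5 - 2 = 3
  B^(n-1-k) = 13^0 mod 101 = 1
  Delta = 3 * 1 mod 101 = 3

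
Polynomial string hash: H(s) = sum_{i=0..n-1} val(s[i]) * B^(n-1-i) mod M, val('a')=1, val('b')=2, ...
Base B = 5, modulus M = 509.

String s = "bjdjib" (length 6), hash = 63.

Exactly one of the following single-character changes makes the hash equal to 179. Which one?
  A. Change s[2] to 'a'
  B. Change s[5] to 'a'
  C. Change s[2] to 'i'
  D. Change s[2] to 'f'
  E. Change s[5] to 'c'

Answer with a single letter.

Option A: s[2]='d'->'a', delta=(1-4)*5^3 mod 509 = 134, hash=63+134 mod 509 = 197
Option B: s[5]='b'->'a', delta=(1-2)*5^0 mod 509 = 508, hash=63+508 mod 509 = 62
Option C: s[2]='d'->'i', delta=(9-4)*5^3 mod 509 = 116, hash=63+116 mod 509 = 179 <-- target
Option D: s[2]='d'->'f', delta=(6-4)*5^3 mod 509 = 250, hash=63+250 mod 509 = 313
Option E: s[5]='b'->'c', delta=(3-2)*5^0 mod 509 = 1, hash=63+1 mod 509 = 64

Answer: C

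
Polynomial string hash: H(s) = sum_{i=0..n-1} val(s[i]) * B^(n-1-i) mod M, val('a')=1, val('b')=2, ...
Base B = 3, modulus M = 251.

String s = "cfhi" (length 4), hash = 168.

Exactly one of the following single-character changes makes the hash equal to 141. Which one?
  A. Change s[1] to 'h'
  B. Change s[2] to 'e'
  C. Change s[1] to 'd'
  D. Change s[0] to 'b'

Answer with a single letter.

Option A: s[1]='f'->'h', delta=(8-6)*3^2 mod 251 = 18, hash=168+18 mod 251 = 186
Option B: s[2]='h'->'e', delta=(5-8)*3^1 mod 251 = 242, hash=168+242 mod 251 = 159
Option C: s[1]='f'->'d', delta=(4-6)*3^2 mod 251 = 233, hash=168+233 mod 251 = 150
Option D: s[0]='c'->'b', delta=(2-3)*3^3 mod 251 = 224, hash=168+224 mod 251 = 141 <-- target

Answer: D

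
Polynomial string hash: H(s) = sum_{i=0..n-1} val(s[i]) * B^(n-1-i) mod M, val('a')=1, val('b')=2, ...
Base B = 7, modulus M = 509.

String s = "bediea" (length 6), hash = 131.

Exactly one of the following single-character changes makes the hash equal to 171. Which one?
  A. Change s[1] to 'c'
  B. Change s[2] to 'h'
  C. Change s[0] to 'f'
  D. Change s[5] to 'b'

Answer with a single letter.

Option A: s[1]='e'->'c', delta=(3-5)*7^4 mod 509 = 288, hash=131+288 mod 509 = 419
Option B: s[2]='d'->'h', delta=(8-4)*7^3 mod 509 = 354, hash=131+354 mod 509 = 485
Option C: s[0]='b'->'f', delta=(6-2)*7^5 mod 509 = 40, hash=131+40 mod 509 = 171 <-- target
Option D: s[5]='a'->'b', delta=(2-1)*7^0 mod 509 = 1, hash=131+1 mod 509 = 132

Answer: C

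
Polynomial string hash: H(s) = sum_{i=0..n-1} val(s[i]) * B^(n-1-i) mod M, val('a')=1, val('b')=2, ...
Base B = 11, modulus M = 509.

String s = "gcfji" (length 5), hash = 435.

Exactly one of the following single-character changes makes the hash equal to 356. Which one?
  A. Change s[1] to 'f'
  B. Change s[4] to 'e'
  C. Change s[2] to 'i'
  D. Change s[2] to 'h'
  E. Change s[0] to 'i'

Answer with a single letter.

Option A: s[1]='c'->'f', delta=(6-3)*11^3 mod 509 = 430, hash=435+430 mod 509 = 356 <-- target
Option B: s[4]='i'->'e', delta=(5-9)*11^0 mod 509 = 505, hash=435+505 mod 509 = 431
Option C: s[2]='f'->'i', delta=(9-6)*11^2 mod 509 = 363, hash=435+363 mod 509 = 289
Option D: s[2]='f'->'h', delta=(8-6)*11^2 mod 509 = 242, hash=435+242 mod 509 = 168
Option E: s[0]='g'->'i', delta=(9-7)*11^4 mod 509 = 269, hash=435+269 mod 509 = 195

Answer: A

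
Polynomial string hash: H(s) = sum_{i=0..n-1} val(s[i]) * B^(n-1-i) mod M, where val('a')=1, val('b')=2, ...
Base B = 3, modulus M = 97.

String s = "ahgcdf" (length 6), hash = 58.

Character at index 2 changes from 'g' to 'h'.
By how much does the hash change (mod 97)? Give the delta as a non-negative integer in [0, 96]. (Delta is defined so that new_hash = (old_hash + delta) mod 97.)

Answer: 27

Derivation:
Delta formula: (val(new) - val(old)) * B^(n-1-k) mod M
  val('h') - val('g') = 8 - 7 = 1
  B^(n-1-k) = 3^3 mod 97 = 27
  Delta = 1 * 27 mod 97 = 27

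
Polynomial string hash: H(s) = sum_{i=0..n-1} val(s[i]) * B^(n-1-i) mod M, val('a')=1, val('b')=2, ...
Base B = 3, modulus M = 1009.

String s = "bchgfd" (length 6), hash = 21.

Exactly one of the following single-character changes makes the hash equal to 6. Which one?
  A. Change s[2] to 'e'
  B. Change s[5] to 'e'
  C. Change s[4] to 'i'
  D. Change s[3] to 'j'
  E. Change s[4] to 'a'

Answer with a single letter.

Answer: E

Derivation:
Option A: s[2]='h'->'e', delta=(5-8)*3^3 mod 1009 = 928, hash=21+928 mod 1009 = 949
Option B: s[5]='d'->'e', delta=(5-4)*3^0 mod 1009 = 1, hash=21+1 mod 1009 = 22
Option C: s[4]='f'->'i', delta=(9-6)*3^1 mod 1009 = 9, hash=21+9 mod 1009 = 30
Option D: s[3]='g'->'j', delta=(10-7)*3^2 mod 1009 = 27, hash=21+27 mod 1009 = 48
Option E: s[4]='f'->'a', delta=(1-6)*3^1 mod 1009 = 994, hash=21+994 mod 1009 = 6 <-- target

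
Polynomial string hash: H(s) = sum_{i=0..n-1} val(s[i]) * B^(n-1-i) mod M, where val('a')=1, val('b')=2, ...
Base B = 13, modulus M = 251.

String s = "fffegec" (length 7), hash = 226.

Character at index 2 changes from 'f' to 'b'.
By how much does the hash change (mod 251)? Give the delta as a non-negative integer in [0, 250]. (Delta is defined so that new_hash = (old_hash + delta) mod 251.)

Answer: 212

Derivation:
Delta formula: (val(new) - val(old)) * B^(n-1-k) mod M
  val('b') - val('f') = 2 - 6 = -4
  B^(n-1-k) = 13^4 mod 251 = 198
  Delta = -4 * 198 mod 251 = 212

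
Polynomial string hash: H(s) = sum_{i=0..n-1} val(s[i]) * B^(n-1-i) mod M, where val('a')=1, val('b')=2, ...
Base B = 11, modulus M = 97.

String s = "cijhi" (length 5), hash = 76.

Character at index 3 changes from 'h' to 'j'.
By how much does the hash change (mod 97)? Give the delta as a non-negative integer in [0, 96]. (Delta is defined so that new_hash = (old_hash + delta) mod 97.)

Delta formula: (val(new) - val(old)) * B^(n-1-k) mod M
  val('j') - val('h') = 10 - 8 = 2
  B^(n-1-k) = 11^1 mod 97 = 11
  Delta = 2 * 11 mod 97 = 22

Answer: 22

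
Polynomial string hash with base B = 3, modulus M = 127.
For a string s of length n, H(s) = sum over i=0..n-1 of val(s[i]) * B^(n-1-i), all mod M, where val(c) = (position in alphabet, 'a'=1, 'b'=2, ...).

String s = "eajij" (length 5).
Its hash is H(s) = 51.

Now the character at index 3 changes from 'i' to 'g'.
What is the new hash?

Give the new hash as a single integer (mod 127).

val('i') = 9, val('g') = 7
Position k = 3, exponent = n-1-k = 1
B^1 mod M = 3^1 mod 127 = 3
Delta = (7 - 9) * 3 mod 127 = 121
New hash = (51 + 121) mod 127 = 45

Answer: 45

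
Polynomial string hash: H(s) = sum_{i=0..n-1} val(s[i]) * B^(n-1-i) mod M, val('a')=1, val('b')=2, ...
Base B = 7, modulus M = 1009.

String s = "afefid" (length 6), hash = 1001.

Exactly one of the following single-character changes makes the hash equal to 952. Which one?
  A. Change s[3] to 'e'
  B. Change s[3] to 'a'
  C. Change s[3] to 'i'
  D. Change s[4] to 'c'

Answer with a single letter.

Answer: A

Derivation:
Option A: s[3]='f'->'e', delta=(5-6)*7^2 mod 1009 = 960, hash=1001+960 mod 1009 = 952 <-- target
Option B: s[3]='f'->'a', delta=(1-6)*7^2 mod 1009 = 764, hash=1001+764 mod 1009 = 756
Option C: s[3]='f'->'i', delta=(9-6)*7^2 mod 1009 = 147, hash=1001+147 mod 1009 = 139
Option D: s[4]='i'->'c', delta=(3-9)*7^1 mod 1009 = 967, hash=1001+967 mod 1009 = 959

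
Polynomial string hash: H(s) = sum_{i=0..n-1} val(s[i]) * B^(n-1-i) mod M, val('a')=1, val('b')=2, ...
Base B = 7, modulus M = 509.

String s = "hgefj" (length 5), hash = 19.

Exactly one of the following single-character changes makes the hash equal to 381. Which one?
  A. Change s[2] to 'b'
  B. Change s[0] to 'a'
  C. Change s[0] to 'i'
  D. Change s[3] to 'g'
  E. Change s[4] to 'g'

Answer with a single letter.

Answer: A

Derivation:
Option A: s[2]='e'->'b', delta=(2-5)*7^2 mod 509 = 362, hash=19+362 mod 509 = 381 <-- target
Option B: s[0]='h'->'a', delta=(1-8)*7^4 mod 509 = 499, hash=19+499 mod 509 = 9
Option C: s[0]='h'->'i', delta=(9-8)*7^4 mod 509 = 365, hash=19+365 mod 509 = 384
Option D: s[3]='f'->'g', delta=(7-6)*7^1 mod 509 = 7, hash=19+7 mod 509 = 26
Option E: s[4]='j'->'g', delta=(7-10)*7^0 mod 509 = 506, hash=19+506 mod 509 = 16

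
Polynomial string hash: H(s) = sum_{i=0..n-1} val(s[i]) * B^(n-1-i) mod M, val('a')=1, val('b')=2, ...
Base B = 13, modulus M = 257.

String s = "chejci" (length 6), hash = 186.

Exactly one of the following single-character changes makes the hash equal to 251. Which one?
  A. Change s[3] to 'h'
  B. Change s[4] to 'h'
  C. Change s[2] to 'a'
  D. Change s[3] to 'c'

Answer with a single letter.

Option A: s[3]='j'->'h', delta=(8-10)*13^2 mod 257 = 176, hash=186+176 mod 257 = 105
Option B: s[4]='c'->'h', delta=(8-3)*13^1 mod 257 = 65, hash=186+65 mod 257 = 251 <-- target
Option C: s[2]='e'->'a', delta=(1-5)*13^3 mod 257 = 207, hash=186+207 mod 257 = 136
Option D: s[3]='j'->'c', delta=(3-10)*13^2 mod 257 = 102, hash=186+102 mod 257 = 31

Answer: B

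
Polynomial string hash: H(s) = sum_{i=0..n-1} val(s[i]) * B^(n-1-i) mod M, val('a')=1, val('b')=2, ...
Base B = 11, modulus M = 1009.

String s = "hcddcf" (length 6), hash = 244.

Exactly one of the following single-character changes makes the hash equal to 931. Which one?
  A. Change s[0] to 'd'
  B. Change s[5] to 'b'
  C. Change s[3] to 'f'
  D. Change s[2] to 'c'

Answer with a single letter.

Answer: D

Derivation:
Option A: s[0]='h'->'d', delta=(4-8)*11^5 mod 1009 = 547, hash=244+547 mod 1009 = 791
Option B: s[5]='f'->'b', delta=(2-6)*11^0 mod 1009 = 1005, hash=244+1005 mod 1009 = 240
Option C: s[3]='d'->'f', delta=(6-4)*11^2 mod 1009 = 242, hash=244+242 mod 1009 = 486
Option D: s[2]='d'->'c', delta=(3-4)*11^3 mod 1009 = 687, hash=244+687 mod 1009 = 931 <-- target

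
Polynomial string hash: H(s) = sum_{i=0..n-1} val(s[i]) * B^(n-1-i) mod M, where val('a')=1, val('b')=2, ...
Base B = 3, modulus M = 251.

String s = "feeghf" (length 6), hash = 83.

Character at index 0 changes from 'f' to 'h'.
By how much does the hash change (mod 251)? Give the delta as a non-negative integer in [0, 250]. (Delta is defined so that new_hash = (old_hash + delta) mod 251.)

Delta formula: (val(new) - val(old)) * B^(n-1-k) mod M
  val('h') - val('f') = 8 - 6 = 2
  B^(n-1-k) = 3^5 mod 251 = 243
  Delta = 2 * 243 mod 251 = 235

Answer: 235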